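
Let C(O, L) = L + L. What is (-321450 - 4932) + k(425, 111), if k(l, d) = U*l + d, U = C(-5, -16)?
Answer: -339871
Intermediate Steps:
C(O, L) = 2*L
U = -32 (U = 2*(-16) = -32)
k(l, d) = d - 32*l (k(l, d) = -32*l + d = d - 32*l)
(-321450 - 4932) + k(425, 111) = (-321450 - 4932) + (111 - 32*425) = -326382 + (111 - 13600) = -326382 - 13489 = -339871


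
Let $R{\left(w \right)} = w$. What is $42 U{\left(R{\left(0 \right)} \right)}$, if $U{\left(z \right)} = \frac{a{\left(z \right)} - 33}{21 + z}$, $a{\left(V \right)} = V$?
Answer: $-66$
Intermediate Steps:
$U{\left(z \right)} = \frac{-33 + z}{21 + z}$ ($U{\left(z \right)} = \frac{z - 33}{21 + z} = \frac{-33 + z}{21 + z}$)
$42 U{\left(R{\left(0 \right)} \right)} = 42 \frac{-33 + 0}{21 + 0} = 42 \cdot \frac{1}{21} \left(-33\right) = 42 \left(- \frac{11}{7}\right) = -66$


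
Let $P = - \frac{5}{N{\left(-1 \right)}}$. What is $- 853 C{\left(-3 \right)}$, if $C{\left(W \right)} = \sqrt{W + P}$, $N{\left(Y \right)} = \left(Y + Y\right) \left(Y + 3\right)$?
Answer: $- \frac{853 i \sqrt{7}}{2} \approx - 1128.4 i$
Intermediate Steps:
$N{\left(Y \right)} = 2 Y \left(3 + Y\right)$
$P = \frac{5}{4}$ ($P = - \frac{5}{2 \left(-1\right) \left(3 - 1\right)} = - \frac{5}{2 \left(-1\right) 2} = - \frac{5}{-4} = \left(-5\right) \left(- \frac{1}{4}\right) = \frac{5}{4} \approx 1.25$)
$C{\left(W \right)} = \sqrt{\frac{5}{4} + W}$ ($C{\left(W \right)} = \sqrt{W + \frac{5}{4}} = \sqrt{\frac{5}{4} + W}$)
$- 853 C{\left(-3 \right)} = - 853 \frac{\sqrt{5 + 4 \left(-3\right)}}{2} = - 853 \frac{\sqrt{5 - 12}}{2} = - 853 \frac{\sqrt{-7}}{2} = - 853 \frac{i \sqrt{7}}{2} = - \frac{853 i \sqrt{7}}{2}$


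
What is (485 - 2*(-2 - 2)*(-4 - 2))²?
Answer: 190969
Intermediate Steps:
(485 - 2*(-2 - 2)*(-4 - 2))² = (485 - (-8)*(-6))² = (485 - 2*24)² = (485 - 48)² = 437² = 190969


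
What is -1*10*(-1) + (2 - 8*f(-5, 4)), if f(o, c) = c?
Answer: -20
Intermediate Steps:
-1*10*(-1) + (2 - 8*f(-5, 4)) = -1*10*(-1) + (2 - 8*4) = -10*(-1) + (2 - 32) = 10 - 30 = -20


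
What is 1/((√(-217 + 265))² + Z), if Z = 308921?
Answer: 1/308969 ≈ 3.2366e-6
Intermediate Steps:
1/((√(-217 + 265))² + Z) = 1/((√(-217 + 265))² + 308921) = 1/((√48)² + 308921) = 1/((4*√3)² + 308921) = 1/(48 + 308921) = 1/308969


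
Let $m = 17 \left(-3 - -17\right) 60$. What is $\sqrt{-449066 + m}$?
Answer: $i \sqrt{434786} \approx 659.38 i$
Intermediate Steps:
$m = 14280$ ($m = 17 \left(-3 + 17\right) 60 = 17 \cdot 14 \cdot 60 = 238 \cdot 60 = 14280$)
$\sqrt{-449066 + m} = \sqrt{-449066 + 14280} = \sqrt{-434786} = i \sqrt{434786}$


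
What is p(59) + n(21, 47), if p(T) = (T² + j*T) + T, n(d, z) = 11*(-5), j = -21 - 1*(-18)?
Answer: 3308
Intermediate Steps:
j = -3 (j = -21 + 18 = -3)
n(d, z) = -55
p(T) = T² - 2*T (p(T) = (T² - 3*T) + T = T² - 2*T)
p(59) + n(21, 47) = 59*(-2 + 59) - 55 = 59*57 - 55 = 3363 - 55 = 3308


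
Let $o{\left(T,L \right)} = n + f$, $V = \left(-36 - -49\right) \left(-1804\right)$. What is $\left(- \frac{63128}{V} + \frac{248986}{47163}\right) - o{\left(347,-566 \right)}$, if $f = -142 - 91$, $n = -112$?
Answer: $\frac{7507875553}{21270513} \approx 352.97$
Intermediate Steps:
$f = -233$ ($f = -142 - 91 = -233$)
$V = -23452$ ($V = \left(-36 + 49\right) \left(-1804\right) = 13 \left(-1804\right) = -23452$)
$o{\left(T,L \right)} = -345$ ($o{\left(T,L \right)} = -112 - 233 = -345$)
$\left(- \frac{63128}{V} + \frac{248986}{47163}\right) - o{\left(347,-566 \right)} = \left(- \frac{63128}{-23452} + \frac{248986}{47163}\right) - -345 = \left(\left(-63128\right) \left(- \frac{1}{23452}\right) + 248986 \cdot \frac{1}{47163}\right) + 345 = \left(\frac{1214}{451} + \frac{248986}{47163}\right) + 345 = \frac{169548568}{21270513} + 345 = \frac{7507875553}{21270513}$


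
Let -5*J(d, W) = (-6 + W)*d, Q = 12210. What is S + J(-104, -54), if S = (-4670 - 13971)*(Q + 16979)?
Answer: -544113397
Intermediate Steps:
S = -544112149 (S = (-4670 - 13971)*(12210 + 16979) = -18641*29189 = -544112149)
J(d, W) = -d*(-6 + W)/5 (J(d, W) = -(-6 + W)*d/5 = -d*(-6 + W)/5)
S + J(-104, -54) = -544112149 + (⅕)*(-104)*(6 - 1*(-54)) = -544112149 + (⅕)*(-104)*(6 + 54) = -544112149 + (⅕)*(-104)*60 = -544112149 - 1248 = -544113397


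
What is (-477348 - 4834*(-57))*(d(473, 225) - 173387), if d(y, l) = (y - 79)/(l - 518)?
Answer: 10252510040850/293 ≈ 3.4992e+10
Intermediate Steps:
d(y, l) = (-79 + y)/(-518 + l)
(-477348 - 4834*(-57))*(d(473, 225) - 173387) = (-477348 - 4834*(-57))*((-79 + 473)/(-518 + 225) - 173387) = (-477348 + 275538)*(394/(-293) - 173387) = -201810*(-1/293*394 - 173387) = -201810*(-394/293 - 173387) = -201810*(-50802785/293) = 10252510040850/293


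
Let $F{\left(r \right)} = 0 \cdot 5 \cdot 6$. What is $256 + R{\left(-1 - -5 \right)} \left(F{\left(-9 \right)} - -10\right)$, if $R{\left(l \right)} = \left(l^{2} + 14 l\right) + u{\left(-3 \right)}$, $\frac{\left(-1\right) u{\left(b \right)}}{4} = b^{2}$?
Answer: $616$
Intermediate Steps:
$F{\left(r \right)} = 0$ ($F{\left(r \right)} = 0 \cdot 6 = 0$)
$u{\left(b \right)} = - 4 b^{2}$
$R{\left(l \right)} = -36 + l^{2} + 14 l$ ($R{\left(l \right)} = \left(l^{2} + 14 l\right) - 4 \left(-3\right)^{2} = \left(l^{2} + 14 l\right) - 36 = -36 + l^{2} + 14 l$)
$256 + R{\left(-1 - -5 \right)} \left(F{\left(-9 \right)} - -10\right) = 256 + \left(-36 + \left(-1 - -5\right)^{2} + 14 \left(-1 - -5\right)\right) \left(0 - -10\right) = 256 + \left(-36 + \left(-1 + 5\right)^{2} + 14 \left(-1 + 5\right)\right) \left(0 + 10\right) = 256 + \left(-36 + 4^{2} + 14 \cdot 4\right) 10 = 256 + \left(-36 + 16 + 56\right) 10 = 256 + 36 \cdot 10 = 256 + 360 = 616$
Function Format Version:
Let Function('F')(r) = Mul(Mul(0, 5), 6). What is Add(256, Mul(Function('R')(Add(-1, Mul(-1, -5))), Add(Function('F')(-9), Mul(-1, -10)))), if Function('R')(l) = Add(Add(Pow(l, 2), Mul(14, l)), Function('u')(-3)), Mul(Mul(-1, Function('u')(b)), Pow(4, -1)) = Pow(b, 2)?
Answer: 616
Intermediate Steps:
Function('F')(r) = 0 (Function('F')(r) = Mul(0, 6) = 0)
Function('u')(b) = Mul(-4, Pow(b, 2))
Function('R')(l) = Add(-36, Pow(l, 2), Mul(14, l)) (Function('R')(l) = Add(Add(Pow(l, 2), Mul(14, l)), Mul(-4, Pow(-3, 2))) = Add(Add(Pow(l, 2), Mul(14, l)), Mul(-4, 9)) = Add(Add(Pow(l, 2), Mul(14, l)), -36) = Add(-36, Pow(l, 2), Mul(14, l)))
Add(256, Mul(Function('R')(Add(-1, Mul(-1, -5))), Add(Function('F')(-9), Mul(-1, -10)))) = Add(256, Mul(Add(-36, Pow(Add(-1, Mul(-1, -5)), 2), Mul(14, Add(-1, Mul(-1, -5)))), Add(0, Mul(-1, -10)))) = Add(256, Mul(Add(-36, Pow(Add(-1, 5), 2), Mul(14, Add(-1, 5))), Add(0, 10))) = Add(256, Mul(Add(-36, Pow(4, 2), Mul(14, 4)), 10)) = Add(256, Mul(Add(-36, 16, 56), 10)) = Add(256, Mul(36, 10)) = Add(256, 360) = 616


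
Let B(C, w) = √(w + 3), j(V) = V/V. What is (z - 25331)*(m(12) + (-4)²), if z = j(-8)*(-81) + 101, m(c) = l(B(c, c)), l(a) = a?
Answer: -404976 - 25311*√15 ≈ -5.0301e+5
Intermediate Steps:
j(V) = 1
B(C, w) = √(3 + w)
m(c) = √(3 + c)
z = 20 (z = 1*(-81) + 101 = -81 + 101 = 20)
(z - 25331)*(m(12) + (-4)²) = (20 - 25331)*(√(3 + 12) + (-4)²) = -25311*(√15 + 16) = -25311*(16 + √15) = -404976 - 25311*√15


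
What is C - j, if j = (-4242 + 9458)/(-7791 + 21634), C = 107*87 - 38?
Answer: 128333237/13843 ≈ 9270.6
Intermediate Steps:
C = 9271 (C = 9309 - 38 = 9271)
j = 5216/13843 ≈ 0.37680
C - j = 9271 - 1*5216/13843 = 9271 - 5216/13843 = 128333237/13843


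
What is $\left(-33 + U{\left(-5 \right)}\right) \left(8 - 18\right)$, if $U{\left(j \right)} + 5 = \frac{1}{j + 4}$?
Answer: $390$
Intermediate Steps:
$U{\left(j \right)} = -5 + \frac{1}{4 + j}$ ($U{\left(j \right)} = -5 + \frac{1}{j + 4} = -5 + \frac{1}{4 + j}$)
$\left(-33 + U{\left(-5 \right)}\right) \left(8 - 18\right) = \left(-33 + \frac{-19 - -25}{4 - 5}\right) \left(8 - 18\right) = \left(-33 + \frac{-19 + 25}{-1}\right) \left(8 - 18\right) = \left(-33 - 6\right) \left(-10\right) = \left(-39\right) \left(-10\right) = 390$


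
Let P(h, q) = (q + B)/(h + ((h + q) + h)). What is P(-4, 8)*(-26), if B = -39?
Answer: -403/2 ≈ -201.50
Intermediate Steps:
P(h, q) = (-39 + q)/(q + 3*h) (P(h, q) = (q - 39)/(h + ((h + q) + h)) = (-39 + q)/(h + (q + 2*h)) = (-39 + q)/(q + 3*h))
P(-4, 8)*(-26) = ((-39 + 8)/(8 + 3*(-4)))*(-26) = (-31/(8 - 12))*(-26) = (-31/(-4))*(-26) = -1/4*(-31)*(-26) = (31/4)*(-26) = -403/2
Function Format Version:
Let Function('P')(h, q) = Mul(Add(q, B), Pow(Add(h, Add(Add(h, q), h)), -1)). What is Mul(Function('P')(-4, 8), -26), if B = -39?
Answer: Rational(-403, 2) ≈ -201.50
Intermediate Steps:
Function('P')(h, q) = Mul(Pow(Add(q, Mul(3, h)), -1), Add(-39, q)) (Function('P')(h, q) = Mul(Add(q, -39), Pow(Add(h, Add(Add(h, q), h)), -1)) = Mul(Add(-39, q), Pow(Add(h, Add(q, Mul(2, h))), -1)) = Mul(Add(-39, q), Pow(Add(q, Mul(3, h)), -1)) = Mul(Pow(Add(q, Mul(3, h)), -1), Add(-39, q)))
Mul(Function('P')(-4, 8), -26) = Mul(Mul(Pow(Add(8, Mul(3, -4)), -1), Add(-39, 8)), -26) = Mul(Mul(Pow(Add(8, -12), -1), -31), -26) = Mul(Mul(Pow(-4, -1), -31), -26) = Mul(Mul(Rational(-1, 4), -31), -26) = Mul(Rational(31, 4), -26) = Rational(-403, 2)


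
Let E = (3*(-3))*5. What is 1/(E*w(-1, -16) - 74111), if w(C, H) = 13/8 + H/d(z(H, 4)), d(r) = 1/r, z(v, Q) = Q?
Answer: -8/570433 ≈ -1.4024e-5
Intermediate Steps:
w(C, H) = 13/8 + 4*H (w(C, H) = 13/8 + H/(1/4) = 13*(1/8) + H/(1/4) = 13/8 + H*4 = 13/8 + 4*H)
E = -45 (E = -9*5 = -45)
1/(E*w(-1, -16) - 74111) = 1/(-45*(13/8 + 4*(-16)) - 74111) = 1/(-45*(13/8 - 64) - 74111) = 1/(-45*(-499/8) - 74111) = 1/(22455/8 - 74111) = 1/(-570433/8) = -8/570433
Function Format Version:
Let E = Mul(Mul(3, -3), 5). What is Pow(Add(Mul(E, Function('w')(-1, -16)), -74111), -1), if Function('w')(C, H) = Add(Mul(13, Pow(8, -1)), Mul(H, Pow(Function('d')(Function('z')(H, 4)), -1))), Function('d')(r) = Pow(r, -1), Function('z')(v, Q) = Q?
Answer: Rational(-8, 570433) ≈ -1.4024e-5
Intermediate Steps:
Function('w')(C, H) = Add(Rational(13, 8), Mul(4, H)) (Function('w')(C, H) = Add(Mul(13, Pow(8, -1)), Mul(H, Pow(Pow(4, -1), -1))) = Add(Mul(13, Rational(1, 8)), Mul(H, Pow(Rational(1, 4), -1))) = Add(Rational(13, 8), Mul(H, 4)) = Add(Rational(13, 8), Mul(4, H)))
E = -45 (E = Mul(-9, 5) = -45)
Pow(Add(Mul(E, Function('w')(-1, -16)), -74111), -1) = Pow(Add(Mul(-45, Add(Rational(13, 8), Mul(4, -16))), -74111), -1) = Pow(Add(Mul(-45, Add(Rational(13, 8), -64)), -74111), -1) = Pow(Add(Mul(-45, Rational(-499, 8)), -74111), -1) = Pow(Add(Rational(22455, 8), -74111), -1) = Pow(Rational(-570433, 8), -1) = Rational(-8, 570433)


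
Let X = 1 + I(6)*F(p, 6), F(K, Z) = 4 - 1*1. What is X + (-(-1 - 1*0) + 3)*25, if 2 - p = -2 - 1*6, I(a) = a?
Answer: 119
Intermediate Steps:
p = 10 (p = 2 - (-2 - 1*6) = 2 - (-2 - 6) = 2 - 1*(-8) = 2 + 8 = 10)
F(K, Z) = 3 (F(K, Z) = 4 - 1 = 3)
X = 19 (X = 1 + 6*3 = 1 + 18 = 19)
X + (-(-1 - 1*0) + 3)*25 = 19 + (-(-1 - 1*0) + 3)*25 = 19 + (-(-1 + 0) + 3)*25 = 19 + (-1*(-1) + 3)*25 = 19 + (1 + 3)*25 = 19 + 4*25 = 19 + 100 = 119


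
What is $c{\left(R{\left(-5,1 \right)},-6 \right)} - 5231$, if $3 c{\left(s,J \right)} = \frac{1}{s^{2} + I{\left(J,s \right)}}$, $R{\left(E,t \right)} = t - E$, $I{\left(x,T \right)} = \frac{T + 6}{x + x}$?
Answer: $- \frac{549254}{105} \approx -5231.0$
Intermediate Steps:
$I{\left(x,T \right)} = \frac{6 + T}{2 x}$
$c{\left(s,J \right)} = \frac{1}{3 \left(s^{2} + \frac{6 + s}{2 J}\right)}$
$c{\left(R{\left(-5,1 \right)},-6 \right)} - 5231 = \frac{2}{3} \left(-6\right) \frac{1}{6 + \left(1 - -5\right) + 2 \left(-6\right) \left(1 - -5\right)^{2}} - 5231 = \frac{2}{3} \left(-6\right) \frac{1}{6 + \left(1 + 5\right) + 2 \left(-6\right) \left(1 + 5\right)^{2}} - 5231 = \frac{2}{3} \left(-6\right) \frac{1}{6 + 6 + 2 \left(-6\right) 6^{2}} - 5231 = \frac{2}{3} \left(-6\right) \frac{1}{6 + 6 + 2 \left(-6\right) 36} - 5231 = \frac{2}{3} \left(-6\right) \frac{1}{6 + 6 - 432} - 5231 = \frac{2}{3} \left(-6\right) \frac{1}{-420} - 5231 = \frac{2}{3} \left(-6\right) \left(- \frac{1}{420}\right) - 5231 = \frac{1}{105} - 5231 = - \frac{549254}{105}$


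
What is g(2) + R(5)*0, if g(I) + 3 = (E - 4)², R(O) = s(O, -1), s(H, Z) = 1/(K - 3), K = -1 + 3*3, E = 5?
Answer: -2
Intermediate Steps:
K = 8 (K = -1 + 9 = 8)
s(H, Z) = ⅕ (s(H, Z) = 1/(8 - 3) = 1/5 = ⅕)
R(O) = ⅕
g(I) = -2 (g(I) = -3 + (5 - 4)² = -3 + 1² = -3 + 1 = -2)
g(2) + R(5)*0 = -2 + (⅕)*0 = -2 + 0 = -2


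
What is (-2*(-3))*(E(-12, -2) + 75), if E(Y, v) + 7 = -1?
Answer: 402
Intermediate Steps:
E(Y, v) = -8 (E(Y, v) = -7 - 1 = -8)
(-2*(-3))*(E(-12, -2) + 75) = (-2*(-3))*(-8 + 75) = 6*67 = 402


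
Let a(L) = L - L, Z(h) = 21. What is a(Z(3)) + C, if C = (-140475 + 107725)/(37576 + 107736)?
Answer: -16375/72656 ≈ -0.22538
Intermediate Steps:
a(L) = 0
C = -16375/72656 (C = -32750/145312 = -32750*1/145312 = -16375/72656 ≈ -0.22538)
a(Z(3)) + C = 0 - 16375/72656 = -16375/72656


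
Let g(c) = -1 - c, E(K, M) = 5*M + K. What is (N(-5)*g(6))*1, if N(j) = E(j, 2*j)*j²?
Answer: 9625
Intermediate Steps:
E(K, M) = K + 5*M
N(j) = 11*j³ (N(j) = (j + 5*(2*j))*j² = (j + 10*j)*j² = (11*j)*j² = 11*j³)
(N(-5)*g(6))*1 = ((11*(-5)³)*(-1 - 1*6))*1 = ((11*(-125))*(-1 - 6))*1 = -1375*(-7)*1 = 9625*1 = 9625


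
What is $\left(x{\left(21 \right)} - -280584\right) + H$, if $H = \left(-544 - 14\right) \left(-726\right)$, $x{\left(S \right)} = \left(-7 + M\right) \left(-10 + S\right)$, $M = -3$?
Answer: $685582$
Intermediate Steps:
$x{\left(S \right)} = 100 - 10 S$ ($x{\left(S \right)} = \left(-7 - 3\right) \left(-10 + S\right) = - 10 \left(-10 + S\right) = 100 - 10 S$)
$H = 405108$ ($H = \left(-558\right) \left(-726\right) = 405108$)
$\left(x{\left(21 \right)} - -280584\right) + H = \left(\left(100 - 210\right) - -280584\right) + 405108 = \left(\left(100 - 210\right) + 280584\right) + 405108 = \left(-110 + 280584\right) + 405108 = 280474 + 405108 = 685582$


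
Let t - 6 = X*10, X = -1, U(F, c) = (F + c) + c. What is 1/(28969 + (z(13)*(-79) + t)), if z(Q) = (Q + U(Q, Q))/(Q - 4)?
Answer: 9/256577 ≈ 3.5077e-5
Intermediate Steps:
U(F, c) = F + 2*c
z(Q) = 4*Q/(-4 + Q) (z(Q) = (Q + (Q + 2*Q))/(Q - 4) = (Q + 3*Q)/(-4 + Q) = (4*Q)/(-4 + Q) = 4*Q/(-4 + Q))
t = -4 (t = 6 - 1*10 = 6 - 10 = -4)
1/(28969 + (z(13)*(-79) + t)) = 1/(28969 + ((4*13/(-4 + 13))*(-79) - 4)) = 1/(28969 + ((4*13/9)*(-79) - 4)) = 1/(28969 + ((4*13*(⅑))*(-79) - 4)) = 1/(28969 + ((52/9)*(-79) - 4)) = 1/(28969 + (-4108/9 - 4)) = 1/(28969 - 4144/9) = 1/(256577/9) = 9/256577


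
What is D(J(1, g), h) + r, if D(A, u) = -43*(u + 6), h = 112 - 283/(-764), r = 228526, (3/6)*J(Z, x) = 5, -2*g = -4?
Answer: 170705159/764 ≈ 2.2344e+5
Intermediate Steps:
g = 2 (g = -½*(-4) = 2)
J(Z, x) = 10 (J(Z, x) = 2*5 = 10)
h = 85851/764 (h = 112 - 283*(-1)/764 = 112 - 1*(-283/764) = 112 + 283/764 = 85851/764 ≈ 112.37)
D(A, u) = -258 - 43*u (D(A, u) = -43*(6 + u) = -258 - 43*u)
D(J(1, g), h) + r = (-258 - 43*85851/764) + 228526 = (-258 - 3691593/764) + 228526 = -3888705/764 + 228526 = 170705159/764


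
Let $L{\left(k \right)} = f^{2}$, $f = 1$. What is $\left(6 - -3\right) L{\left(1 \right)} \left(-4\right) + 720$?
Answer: $684$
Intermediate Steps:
$L{\left(k \right)} = 1$ ($L{\left(k \right)} = 1^{2} = 1$)
$\left(6 - -3\right) L{\left(1 \right)} \left(-4\right) + 720 = \left(6 - -3\right) 1 \left(-4\right) + 720 = \left(6 + 3\right) \left(-4\right) + 720 = 9 \left(-4\right) + 720 = -36 + 720 = 684$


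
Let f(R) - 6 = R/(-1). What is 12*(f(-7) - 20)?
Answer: -84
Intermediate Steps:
f(R) = 6 - R (f(R) = 6 + R/(-1) = 6 + R*(-1) = 6 - R)
12*(f(-7) - 20) = 12*((6 - 1*(-7)) - 20) = 12*((6 + 7) - 20) = 12*(13 - 20) = 12*(-7) = -84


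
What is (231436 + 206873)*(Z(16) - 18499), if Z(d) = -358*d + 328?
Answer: -10475146791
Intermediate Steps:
Z(d) = 328 - 358*d
(231436 + 206873)*(Z(16) - 18499) = (231436 + 206873)*((328 - 358*16) - 18499) = 438309*((328 - 5728) - 18499) = 438309*(-5400 - 18499) = 438309*(-23899) = -10475146791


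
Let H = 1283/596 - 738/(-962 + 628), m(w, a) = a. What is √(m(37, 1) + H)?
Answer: √13280480111/49766 ≈ 2.3157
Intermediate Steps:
H = 434185/99532 (H = 1283*(1/596) - 738/(-334) = 1283/596 - 738*(-1/334) = 1283/596 + 369/167 = 434185/99532 ≈ 4.3623)
√(m(37, 1) + H) = √(1 + 434185/99532) = √(533717/99532) = √13280480111/49766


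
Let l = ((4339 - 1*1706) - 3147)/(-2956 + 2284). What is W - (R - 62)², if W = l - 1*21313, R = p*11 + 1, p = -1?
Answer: -8902735/336 ≈ -26496.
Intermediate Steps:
l = 257/336 (l = ((4339 - 1706) - 3147)/(-672) = (2633 - 3147)*(-1/672) = -514*(-1/672) = 257/336 ≈ 0.76488)
R = -10 (R = -1*11 + 1 = -11 + 1 = -10)
W = -7160911/336 (W = 257/336 - 1*21313 = 257/336 - 21313 = -7160911/336 ≈ -21312.)
W - (R - 62)² = -7160911/336 - (-10 - 62)² = -7160911/336 - 1*(-72)² = -7160911/336 - 1*5184 = -7160911/336 - 5184 = -8902735/336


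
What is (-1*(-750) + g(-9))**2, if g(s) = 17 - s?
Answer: 602176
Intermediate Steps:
(-1*(-750) + g(-9))**2 = (-1*(-750) + (17 - 1*(-9)))**2 = (750 + (17 + 9))**2 = (750 + 26)**2 = 776**2 = 602176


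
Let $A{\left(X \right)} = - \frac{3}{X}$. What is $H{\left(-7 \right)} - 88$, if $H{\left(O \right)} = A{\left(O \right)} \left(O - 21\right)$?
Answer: $-100$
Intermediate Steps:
$H{\left(O \right)} = - \frac{3 \left(-21 + O\right)}{O}$ ($H{\left(O \right)} = - \frac{3}{O} \left(O - 21\right) = - \frac{3}{O} \left(-21 + O\right) = - \frac{3 \left(-21 + O\right)}{O}$)
$H{\left(-7 \right)} - 88 = \left(-3 + \frac{63}{-7}\right) - 88 = \left(-3 + 63 \left(- \frac{1}{7}\right)\right) - 88 = \left(-3 - 9\right) - 88 = -12 - 88 = -100$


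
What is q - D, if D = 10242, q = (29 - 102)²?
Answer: -4913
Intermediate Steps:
q = 5329 (q = (-73)² = 5329)
q - D = 5329 - 1*10242 = 5329 - 10242 = -4913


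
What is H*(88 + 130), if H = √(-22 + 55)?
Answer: 218*√33 ≈ 1252.3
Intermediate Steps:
H = √33 ≈ 5.7446
H*(88 + 130) = √33*(88 + 130) = √33*218 = 218*√33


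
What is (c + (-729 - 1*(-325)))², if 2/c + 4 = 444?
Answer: 7899476641/48400 ≈ 1.6321e+5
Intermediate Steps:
c = 1/220 (c = 2/(-4 + 444) = 2/440 = 2*(1/440) = 1/220 ≈ 0.0045455)
(c + (-729 - 1*(-325)))² = (1/220 + (-729 - 1*(-325)))² = (1/220 + (-729 + 325))² = (1/220 - 404)² = (-88879/220)² = 7899476641/48400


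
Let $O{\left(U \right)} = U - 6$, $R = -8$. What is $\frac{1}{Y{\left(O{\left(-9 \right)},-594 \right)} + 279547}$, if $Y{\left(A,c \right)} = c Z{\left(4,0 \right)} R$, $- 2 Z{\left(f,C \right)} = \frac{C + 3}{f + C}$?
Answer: $\frac{1}{277765} \approx 3.6002 \cdot 10^{-6}$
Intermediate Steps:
$O{\left(U \right)} = -6 + U$
$Z{\left(f,C \right)} = - \frac{3 + C}{2 \left(C + f\right)}$ ($Z{\left(f,C \right)} = - \frac{\left(C + 3\right) \frac{1}{f + C}}{2} = - \frac{\left(3 + C\right) \frac{1}{C + f}}{2} = - \frac{\frac{1}{C + f} \left(3 + C\right)}{2} = - \frac{3 + C}{2 \left(C + f\right)}$)
$Y{\left(A,c \right)} = 3 c$ ($Y{\left(A,c \right)} = c \frac{-3 - 0}{2 \left(0 + 4\right)} \left(-8\right) = c \frac{-3 + 0}{2 \cdot 4} \left(-8\right) = c \frac{1}{2} \cdot \frac{1}{4} \left(-3\right) \left(-8\right) = c \left(- \frac{3}{8}\right) \left(-8\right) = - \frac{3 c}{8} \left(-8\right) = 3 c$)
$\frac{1}{Y{\left(O{\left(-9 \right)},-594 \right)} + 279547} = \frac{1}{3 \left(-594\right) + 279547} = \frac{1}{-1782 + 279547} = \frac{1}{277765}$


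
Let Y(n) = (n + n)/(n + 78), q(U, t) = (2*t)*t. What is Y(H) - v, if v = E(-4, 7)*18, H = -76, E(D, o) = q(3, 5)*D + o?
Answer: 3398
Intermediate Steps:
q(U, t) = 2*t²
E(D, o) = o + 50*D (E(D, o) = (2*5²)*D + o = (2*25)*D + o = 50*D + o = o + 50*D)
v = -3474 (v = (7 + 50*(-4))*18 = (7 - 200)*18 = -193*18 = -3474)
Y(n) = 2*n/(78 + n) (Y(n) = (2*n)/(78 + n) = 2*n/(78 + n))
Y(H) - v = 2*(-76)/(78 - 76) - 1*(-3474) = 2*(-76)/2 + 3474 = 2*(-76)*(½) + 3474 = -76 + 3474 = 3398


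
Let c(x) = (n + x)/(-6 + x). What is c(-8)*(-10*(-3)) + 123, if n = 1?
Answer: 138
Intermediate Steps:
c(x) = (1 + x)/(-6 + x)
c(-8)*(-10*(-3)) + 123 = ((1 - 8)/(-6 - 8))*(-10*(-3)) + 123 = (-7/(-14))*30 + 123 = -1/14*(-7)*30 + 123 = (1/2)*30 + 123 = 15 + 123 = 138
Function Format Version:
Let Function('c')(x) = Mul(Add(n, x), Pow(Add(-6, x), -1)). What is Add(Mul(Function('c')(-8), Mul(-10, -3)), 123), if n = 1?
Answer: 138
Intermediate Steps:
Function('c')(x) = Mul(Pow(Add(-6, x), -1), Add(1, x)) (Function('c')(x) = Mul(Add(1, x), Pow(Add(-6, x), -1)) = Mul(Pow(Add(-6, x), -1), Add(1, x)))
Add(Mul(Function('c')(-8), Mul(-10, -3)), 123) = Add(Mul(Mul(Pow(Add(-6, -8), -1), Add(1, -8)), Mul(-10, -3)), 123) = Add(Mul(Mul(Pow(-14, -1), -7), 30), 123) = Add(Mul(Mul(Rational(-1, 14), -7), 30), 123) = Add(Mul(Rational(1, 2), 30), 123) = Add(15, 123) = 138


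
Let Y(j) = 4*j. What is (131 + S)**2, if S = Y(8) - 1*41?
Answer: 14884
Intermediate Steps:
S = -9 (S = 4*8 - 1*41 = 32 - 41 = -9)
(131 + S)**2 = (131 - 9)**2 = 122**2 = 14884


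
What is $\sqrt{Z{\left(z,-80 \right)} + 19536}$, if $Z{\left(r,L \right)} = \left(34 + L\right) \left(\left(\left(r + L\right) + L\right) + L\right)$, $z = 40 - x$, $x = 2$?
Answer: $2 \sqrt{7207} \approx 169.79$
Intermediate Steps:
$z = 38$ ($z = 40 - 2 = 38$)
$Z{\left(r,L \right)} = \left(34 + L\right) \left(r + 3 L\right)$ ($Z{\left(r,L \right)} = \left(34 + L\right) \left(\left(\left(L + r\right) + L\right) + L\right) = \left(34 + L\right) \left(\left(r + 2 L\right) + L\right) = \left(34 + L\right) \left(r + 3 L\right)$)
$\sqrt{Z{\left(z,-80 \right)} + 19536} = \sqrt{\left(3 \left(-80\right)^{2} + 34 \cdot 38 + 102 \left(-80\right) - 3040\right) + 19536} = \sqrt{\left(3 \cdot 6400 + 1292 - 8160 - 3040\right) + 19536} = \sqrt{\left(19200 + 1292 - 8160 - 3040\right) + 19536} = \sqrt{9292 + 19536} = \sqrt{28828} = 2 \sqrt{7207}$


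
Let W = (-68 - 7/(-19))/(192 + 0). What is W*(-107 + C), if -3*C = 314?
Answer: 815975/10944 ≈ 74.559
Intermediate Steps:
C = -314/3 (C = -⅓*314 = -314/3 ≈ -104.67)
W = -1285/3648 (W = (-68 - 7*(-1/19))/192 = (-68 + 7/19)*(1/192) = -1285/19*1/192 = -1285/3648 ≈ -0.35225)
W*(-107 + C) = -1285*(-107 - 314/3)/3648 = -1285/3648*(-635/3) = 815975/10944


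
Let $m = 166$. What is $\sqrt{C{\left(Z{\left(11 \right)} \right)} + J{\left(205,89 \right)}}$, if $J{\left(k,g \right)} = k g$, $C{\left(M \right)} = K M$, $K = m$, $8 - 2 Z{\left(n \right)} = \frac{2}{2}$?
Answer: $\sqrt{18826} \approx 137.21$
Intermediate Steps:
$Z{\left(n \right)} = \frac{7}{2}$ ($Z{\left(n \right)} = 4 - \frac{2 \cdot \frac{1}{2}}{2} = 4 - \frac{1}{2} = \frac{7}{2}$)
$K = 166$
$C{\left(M \right)} = 166 M$
$J{\left(k,g \right)} = g k$
$\sqrt{C{\left(Z{\left(11 \right)} \right)} + J{\left(205,89 \right)}} = \sqrt{166 \cdot \frac{7}{2} + 89 \cdot 205} = \sqrt{581 + 18245} = \sqrt{18826}$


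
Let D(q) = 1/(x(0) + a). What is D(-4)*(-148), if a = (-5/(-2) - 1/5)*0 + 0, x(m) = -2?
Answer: 74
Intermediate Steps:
a = 0 (a = (-5*(-½) - 1*⅕)*0 + 0 = (5/2 - ⅕)*0 + 0 = (23/10)*0 + 0 = 0 + 0 = 0)
D(q) = -½ (D(q) = 1/(-2 + 0) = 1/(-2) = -½)
D(-4)*(-148) = -½*(-148) = 74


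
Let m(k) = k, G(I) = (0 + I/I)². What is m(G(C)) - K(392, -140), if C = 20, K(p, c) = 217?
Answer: -216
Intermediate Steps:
G(I) = 1 (G(I) = (0 + 1)² = 1² = 1)
m(G(C)) - K(392, -140) = 1 - 1*217 = 1 - 217 = -216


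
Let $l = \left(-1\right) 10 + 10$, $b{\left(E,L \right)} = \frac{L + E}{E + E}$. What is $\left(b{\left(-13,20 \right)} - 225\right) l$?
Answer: $0$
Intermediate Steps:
$b{\left(E,L \right)} = \frac{E + L}{2 E}$
$l = 0$ ($l = -10 + 10 = 0$)
$\left(b{\left(-13,20 \right)} - 225\right) l = \left(\frac{-13 + 20}{2 \left(-13\right)} - 225\right) 0 = \left(\frac{1}{2} \left(- \frac{1}{13}\right) 7 - 225\right) 0 = \left(- \frac{7}{26} - 225\right) 0 = \left(- \frac{5857}{26}\right) 0 = 0$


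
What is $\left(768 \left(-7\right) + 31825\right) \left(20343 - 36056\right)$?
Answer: $-415593137$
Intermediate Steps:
$\left(768 \left(-7\right) + 31825\right) \left(20343 - 36056\right) = \left(-5376 + 31825\right) \left(-15713\right) = 26449 \left(-15713\right) = -415593137$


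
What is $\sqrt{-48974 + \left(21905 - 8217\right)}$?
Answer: $i \sqrt{35286} \approx 187.85 i$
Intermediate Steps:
$\sqrt{-48974 + \left(21905 - 8217\right)} = \sqrt{-48974 + 13688} = \sqrt{-35286} = i \sqrt{35286}$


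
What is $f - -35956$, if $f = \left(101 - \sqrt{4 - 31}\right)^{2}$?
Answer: $46130 - 606 i \sqrt{3} \approx 46130.0 - 1049.6 i$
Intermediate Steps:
$f = \left(101 - 3 i \sqrt{3}\right)^{2}$ ($f = \left(101 - \sqrt{-27}\right)^{2} = \left(101 - 3 i \sqrt{3}\right)^{2} \approx 10174.0 - 1049.6 i$)
$f - -35956 = \left(10174 - 606 i \sqrt{3}\right) - -35956 = \left(10174 - 606 i \sqrt{3}\right) + 35956 = 46130 - 606 i \sqrt{3}$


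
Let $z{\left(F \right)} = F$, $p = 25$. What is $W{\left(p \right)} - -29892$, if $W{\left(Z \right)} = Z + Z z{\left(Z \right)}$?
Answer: $30542$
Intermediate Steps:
$W{\left(Z \right)} = Z + Z^{2}$ ($W{\left(Z \right)} = Z + Z Z = Z + Z^{2}$)
$W{\left(p \right)} - -29892 = 25 \left(1 + 25\right) - -29892 = 25 \cdot 26 + 29892 = 650 + 29892 = 30542$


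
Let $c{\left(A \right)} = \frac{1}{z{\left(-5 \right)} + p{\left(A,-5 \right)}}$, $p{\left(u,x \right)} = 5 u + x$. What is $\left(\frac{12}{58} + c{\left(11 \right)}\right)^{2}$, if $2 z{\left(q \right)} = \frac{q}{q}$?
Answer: $\frac{440896}{8579041} \approx 0.051392$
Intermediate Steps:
$z{\left(q \right)} = \frac{1}{2}$ ($z{\left(q \right)} = \frac{q \frac{1}{q}}{2} = \frac{1}{2} \cdot 1 = \frac{1}{2}$)
$p{\left(u,x \right)} = x + 5 u$
$c{\left(A \right)} = \frac{1}{- \frac{9}{2} + 5 A}$ ($c{\left(A \right)} = \frac{1}{\frac{1}{2} + \left(-5 + 5 A\right)} = \frac{1}{- \frac{9}{2} + 5 A}$)
$\left(\frac{12}{58} + c{\left(11 \right)}\right)^{2} = \left(\frac{12}{58} + \frac{2}{-9 + 10 \cdot 11}\right)^{2} = \left(12 \cdot \frac{1}{58} + \frac{2}{-9 + 110}\right)^{2} = \left(\frac{6}{29} + \frac{2}{101}\right)^{2} = \left(\frac{664}{2929}\right)^{2} = \frac{440896}{8579041}$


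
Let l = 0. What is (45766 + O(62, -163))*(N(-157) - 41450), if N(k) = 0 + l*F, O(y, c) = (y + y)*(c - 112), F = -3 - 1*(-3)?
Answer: -483555700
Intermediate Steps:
F = 0 (F = -3 + 3 = 0)
O(y, c) = 2*y*(-112 + c) (O(y, c) = (2*y)*(-112 + c) = 2*y*(-112 + c))
N(k) = 0 (N(k) = 0 + 0*0 = 0 + 0 = 0)
(45766 + O(62, -163))*(N(-157) - 41450) = (45766 + 2*62*(-112 - 163))*(0 - 41450) = (45766 + 2*62*(-275))*(-41450) = (45766 - 34100)*(-41450) = 11666*(-41450) = -483555700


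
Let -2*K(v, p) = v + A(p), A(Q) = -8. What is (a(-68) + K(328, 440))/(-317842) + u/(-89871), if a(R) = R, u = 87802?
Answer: -13943336348/14282389191 ≈ -0.97626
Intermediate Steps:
K(v, p) = 4 - v/2 (K(v, p) = -(v - 8)/2 = -(-8 + v)/2 = 4 - v/2)
(a(-68) + K(328, 440))/(-317842) + u/(-89871) = (-68 + (4 - ½*328))/(-317842) + 87802/(-89871) = (-68 + (4 - 164))*(-1/317842) + 87802*(-1/89871) = (-68 - 160)*(-1/317842) - 87802/89871 = -228*(-1/317842) - 87802/89871 = 114/158921 - 87802/89871 = -13943336348/14282389191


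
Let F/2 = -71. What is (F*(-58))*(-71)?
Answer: -584756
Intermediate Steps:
F = -142 (F = 2*(-71) = -142)
(F*(-58))*(-71) = -142*(-58)*(-71) = 8236*(-71) = -584756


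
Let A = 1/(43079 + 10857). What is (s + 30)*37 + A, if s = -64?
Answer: -67851487/53936 ≈ -1258.0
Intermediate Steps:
A = 1/53936 ≈ 1.8540e-5
(s + 30)*37 + A = (-64 + 30)*37 + 1/53936 = -34*37 + 1/53936 = -1258 + 1/53936 = -67851487/53936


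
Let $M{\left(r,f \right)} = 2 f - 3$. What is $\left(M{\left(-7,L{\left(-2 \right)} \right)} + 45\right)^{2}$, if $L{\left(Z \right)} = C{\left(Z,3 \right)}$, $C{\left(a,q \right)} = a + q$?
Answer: $1936$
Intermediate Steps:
$L{\left(Z \right)} = 3 + Z$ ($L{\left(Z \right)} = Z + 3 = 3 + Z$)
$M{\left(r,f \right)} = -3 + 2 f$
$\left(M{\left(-7,L{\left(-2 \right)} \right)} + 45\right)^{2} = \left(\left(-3 + 2 \left(3 - 2\right)\right) + 45\right)^{2} = \left(\left(-3 + 2 \cdot 1\right) + 45\right)^{2} = \left(\left(-3 + 2\right) + 45\right)^{2} = \left(-1 + 45\right)^{2} = 44^{2} = 1936$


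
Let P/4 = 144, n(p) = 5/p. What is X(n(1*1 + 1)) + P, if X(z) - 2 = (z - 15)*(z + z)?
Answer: 1031/2 ≈ 515.50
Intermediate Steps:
P = 576 (P = 4*144 = 576)
X(z) = 2 + 2*z*(-15 + z) (X(z) = 2 + (z - 15)*(z + z) = 2 + (-15 + z)*(2*z) = 2 + 2*z*(-15 + z))
X(n(1*1 + 1)) + P = (2 - 150/(1*1 + 1) + 2*(5/(1*1 + 1))²) + 576 = (2 - 150/(1 + 1) + 2*(5/(1 + 1))²) + 576 = (2 - 150/2 + 2*(5/2)²) + 576 = (2 - 150/2 + 2*(5*(½))²) + 576 = (2 - 30*5/2 + 2*(5/2)²) + 576 = (2 - 75 + 2*(25/4)) + 576 = (2 - 75 + 25/2) + 576 = -121/2 + 576 = 1031/2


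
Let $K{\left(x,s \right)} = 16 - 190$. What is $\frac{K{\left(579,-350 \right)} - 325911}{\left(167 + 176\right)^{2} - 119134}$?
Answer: $\frac{21739}{99} \approx 219.59$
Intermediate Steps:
$K{\left(x,s \right)} = -174$ ($K{\left(x,s \right)} = 16 - 190 = -174$)
$\frac{K{\left(579,-350 \right)} - 325911}{\left(167 + 176\right)^{2} - 119134} = \frac{-174 - 325911}{\left(167 + 176\right)^{2} - 119134} = - \frac{326085}{343^{2} - 119134} = - \frac{326085}{117649 - 119134} = - \frac{326085}{-1485} = \left(-326085\right) \left(- \frac{1}{1485}\right) = \frac{21739}{99}$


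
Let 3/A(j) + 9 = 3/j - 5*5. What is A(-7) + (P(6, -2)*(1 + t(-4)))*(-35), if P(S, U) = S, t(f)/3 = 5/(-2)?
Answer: 328944/241 ≈ 1364.9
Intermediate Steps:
t(f) = -15/2 (t(f) = 3*(5/(-2)) = 3*(5*(-½)) = 3*(-5/2) = -15/2)
A(j) = 3/(-34 + 3/j) (A(j) = 3/(-9 + (3/j - 5*5)) = 3/(-9 + (3/j - 25)) = 3/(-9 + (-25 + 3/j)) = 3/(-34 + 3/j))
A(-7) + (P(6, -2)*(1 + t(-4)))*(-35) = -3*(-7)/(-3 + 34*(-7)) + (6*(1 - 15/2))*(-35) = -3*(-7)/(-3 - 238) + (6*(-13/2))*(-35) = -3*(-7)/(-241) - 39*(-35) = -3*(-7)*(-1/241) + 1365 = -21/241 + 1365 = 328944/241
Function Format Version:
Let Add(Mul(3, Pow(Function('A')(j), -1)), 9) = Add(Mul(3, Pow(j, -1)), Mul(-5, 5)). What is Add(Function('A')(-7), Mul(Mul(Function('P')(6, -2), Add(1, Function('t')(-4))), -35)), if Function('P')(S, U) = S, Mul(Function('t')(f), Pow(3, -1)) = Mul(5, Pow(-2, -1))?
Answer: Rational(328944, 241) ≈ 1364.9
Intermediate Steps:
Function('t')(f) = Rational(-15, 2) (Function('t')(f) = Mul(3, Mul(5, Pow(-2, -1))) = Mul(3, Mul(5, Rational(-1, 2))) = Mul(3, Rational(-5, 2)) = Rational(-15, 2))
Function('A')(j) = Mul(3, Pow(Add(-34, Mul(3, Pow(j, -1))), -1)) (Function('A')(j) = Mul(3, Pow(Add(-9, Add(Mul(3, Pow(j, -1)), Mul(-5, 5))), -1)) = Mul(3, Pow(Add(-9, Add(Mul(3, Pow(j, -1)), -25)), -1)) = Mul(3, Pow(Add(-9, Add(-25, Mul(3, Pow(j, -1)))), -1)) = Mul(3, Pow(Add(-34, Mul(3, Pow(j, -1))), -1)))
Add(Function('A')(-7), Mul(Mul(Function('P')(6, -2), Add(1, Function('t')(-4))), -35)) = Add(Mul(-3, -7, Pow(Add(-3, Mul(34, -7)), -1)), Mul(Mul(6, Add(1, Rational(-15, 2))), -35)) = Add(Mul(-3, -7, Pow(Add(-3, -238), -1)), Mul(Mul(6, Rational(-13, 2)), -35)) = Add(Mul(-3, -7, Pow(-241, -1)), Mul(-39, -35)) = Add(Mul(-3, -7, Rational(-1, 241)), 1365) = Add(Rational(-21, 241), 1365) = Rational(328944, 241)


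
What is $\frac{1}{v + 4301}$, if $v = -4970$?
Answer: $- \frac{1}{669} \approx -0.0014948$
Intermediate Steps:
$\frac{1}{v + 4301} = \frac{1}{-4970 + 4301} = \frac{1}{-669} = - \frac{1}{669}$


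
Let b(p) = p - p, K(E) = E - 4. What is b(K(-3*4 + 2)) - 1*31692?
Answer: -31692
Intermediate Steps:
K(E) = -4 + E
b(p) = 0
b(K(-3*4 + 2)) - 1*31692 = 0 - 1*31692 = 0 - 31692 = -31692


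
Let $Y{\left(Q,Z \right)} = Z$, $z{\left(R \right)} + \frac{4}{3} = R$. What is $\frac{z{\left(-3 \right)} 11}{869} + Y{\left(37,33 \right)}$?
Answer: $\frac{7808}{237} \approx 32.945$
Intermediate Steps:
$z{\left(R \right)} = - \frac{4}{3} + R$
$\frac{z{\left(-3 \right)} 11}{869} + Y{\left(37,33 \right)} = \frac{\left(- \frac{4}{3} - 3\right) 11}{869} + 33 = \frac{\left(- \frac{13}{3}\right) 11}{869} + 33 = \frac{1}{869} \left(- \frac{143}{3}\right) + 33 = - \frac{13}{237} + 33 = \frac{7808}{237}$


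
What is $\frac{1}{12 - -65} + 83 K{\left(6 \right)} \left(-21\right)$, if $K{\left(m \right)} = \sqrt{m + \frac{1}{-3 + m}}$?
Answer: $\frac{1}{77} - 581 \sqrt{57} \approx -4386.4$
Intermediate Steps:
$\frac{1}{12 - -65} + 83 K{\left(6 \right)} \left(-21\right) = \frac{1}{12 - -65} + 83 \sqrt{\frac{1 + 6 \left(-3 + 6\right)}{-3 + 6}} \left(-21\right) = \frac{1}{12 + 65} + 83 \sqrt{\frac{1 + 6 \cdot 3}{3}} \left(-21\right) = \frac{1}{77} + 83 \sqrt{\frac{1 + 18}{3}} \left(-21\right) = \frac{1}{77} + 83 \sqrt{\frac{1}{3} \cdot 19} \left(-21\right) = \frac{1}{77} + 83 \sqrt{\frac{19}{3}} \left(-21\right) = \frac{1}{77} + 83 \frac{\sqrt{57}}{3} \left(-21\right) = \frac{1}{77} + 83 \left(- 7 \sqrt{57}\right) = \frac{1}{77} - 581 \sqrt{57}$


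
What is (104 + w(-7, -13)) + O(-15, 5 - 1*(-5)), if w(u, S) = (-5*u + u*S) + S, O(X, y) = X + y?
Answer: 212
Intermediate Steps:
w(u, S) = S - 5*u + S*u (w(u, S) = (-5*u + S*u) + S = S - 5*u + S*u)
(104 + w(-7, -13)) + O(-15, 5 - 1*(-5)) = (104 + (-13 - 5*(-7) - 13*(-7))) + (-15 + (5 - 1*(-5))) = (104 + (-13 + 35 + 91)) + (-15 + (5 + 5)) = (104 + 113) + (-15 + 10) = 217 - 5 = 212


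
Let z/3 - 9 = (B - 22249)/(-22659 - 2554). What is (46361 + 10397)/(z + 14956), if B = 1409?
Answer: 1431039454/377828899 ≈ 3.7875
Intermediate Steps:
z = 743271/25213 (z = 27 + 3*((1409 - 22249)/(-22659 - 2554)) = 27 + 3*(-20840/(-25213)) = 27 + 3*(-20840*(-1/25213)) = 27 + 3*(20840/25213) = 27 + 62520/25213 = 743271/25213 ≈ 29.480)
(46361 + 10397)/(z + 14956) = (46361 + 10397)/(743271/25213 + 14956) = 56758/(377828899/25213) = 56758*(25213/377828899) = 1431039454/377828899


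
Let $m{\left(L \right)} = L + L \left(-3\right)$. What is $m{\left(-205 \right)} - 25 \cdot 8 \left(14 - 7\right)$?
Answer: $-990$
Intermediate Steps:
$m{\left(L \right)} = - 2 L$ ($m{\left(L \right)} = L - 3 L = - 2 L$)
$m{\left(-205 \right)} - 25 \cdot 8 \left(14 - 7\right) = \left(-2\right) \left(-205\right) - 25 \cdot 8 \left(14 - 7\right) = 410 - 200 \left(14 - 7\right) = 410 - 200 \cdot 7 = 410 - 1400 = -990$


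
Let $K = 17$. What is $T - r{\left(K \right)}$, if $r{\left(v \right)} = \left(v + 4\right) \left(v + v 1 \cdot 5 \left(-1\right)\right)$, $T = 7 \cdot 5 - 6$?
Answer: $1457$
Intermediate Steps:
$T = 29$ ($T = 35 - 6 = 29$)
$r{\left(v \right)} = - 4 v \left(4 + v\right)$ ($r{\left(v \right)} = \left(4 + v\right) \left(v + v 5 \left(-1\right)\right) = \left(4 + v\right) \left(v + 5 v \left(-1\right)\right) = \left(4 + v\right) \left(v - 5 v\right) = \left(4 + v\right) \left(- 4 v\right) = - 4 v \left(4 + v\right)$)
$T - r{\left(K \right)} = 29 - \left(-4\right) 17 \left(4 + 17\right) = 29 - \left(-4\right) 17 \cdot 21 = 29 - -1428 = 29 + 1428 = 1457$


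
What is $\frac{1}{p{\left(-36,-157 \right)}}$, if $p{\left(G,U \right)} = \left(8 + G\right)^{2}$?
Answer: $\frac{1}{784} \approx 0.0012755$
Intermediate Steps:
$\frac{1}{p{\left(-36,-157 \right)}} = \frac{1}{\left(8 - 36\right)^{2}} = \frac{1}{\left(-28\right)^{2}} = \frac{1}{784}$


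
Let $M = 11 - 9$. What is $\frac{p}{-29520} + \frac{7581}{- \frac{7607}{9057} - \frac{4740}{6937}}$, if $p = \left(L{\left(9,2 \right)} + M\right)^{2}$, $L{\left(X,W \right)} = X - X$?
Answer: $- \frac{3515110100181959}{706265549820} \approx -4977.0$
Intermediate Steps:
$L{\left(X,W \right)} = 0$
$M = 2$
$p = 4$ ($p = \left(0 + 2\right)^{2} = 2^{2} = 4$)
$\frac{p}{-29520} + \frac{7581}{- \frac{7607}{9057} - \frac{4740}{6937}} = \frac{4}{-29520} + \frac{7581}{- \frac{7607}{9057} - \frac{4740}{6937}} = 4 \left(- \frac{1}{29520}\right) + \frac{7581}{\left(-7607\right) \frac{1}{9057} - \frac{4740}{6937}} = - \frac{1}{7380} + \frac{7581}{- \frac{7607}{9057} - \frac{4740}{6937}} = - \frac{1}{7380} + \frac{7581}{- \frac{95699939}{62828409}} = - \frac{1}{7380} + 7581 \left(- \frac{62828409}{95699939}\right) = - \frac{1}{7380} - \frac{476302168629}{95699939} = - \frac{3515110100181959}{706265549820}$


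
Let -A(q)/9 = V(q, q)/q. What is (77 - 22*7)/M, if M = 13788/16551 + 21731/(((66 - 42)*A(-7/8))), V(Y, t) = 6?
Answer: -489379968/98542313 ≈ -4.9662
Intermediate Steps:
A(q) = -54/q
M = 98542313/6355584 (M = 13788/16551 + 21731/(((66 - 42)*(-54/((-7/8))))) = 13788*(1/16551) + 21731/((24*(-54/((-7*⅛))))) = 1532/1839 + 21731/((24*(-54/(-7/8)))) = 1532/1839 + 21731/((24*(-54*(-8/7)))) = 1532/1839 + 21731/((24*(432/7))) = 1532/1839 + 21731/(10368/7) = 1532/1839 + 21731*(7/10368) = 1532/1839 + 152117/10368 = 98542313/6355584 ≈ 15.505)
(77 - 22*7)/M = (77 - 22*7)/(98542313/6355584) = (77 - 154)*(6355584/98542313) = -77*6355584/98542313 = -489379968/98542313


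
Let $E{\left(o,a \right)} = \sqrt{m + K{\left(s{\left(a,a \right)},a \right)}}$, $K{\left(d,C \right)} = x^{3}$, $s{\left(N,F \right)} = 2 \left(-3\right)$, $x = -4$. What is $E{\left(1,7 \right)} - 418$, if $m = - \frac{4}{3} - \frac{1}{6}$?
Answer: $-418 + \frac{i \sqrt{262}}{2} \approx -418.0 + 8.0932 i$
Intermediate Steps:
$s{\left(N,F \right)} = -6$
$K{\left(d,C \right)} = -64$ ($K{\left(d,C \right)} = \left(-4\right)^{3} = -64$)
$m = - \frac{3}{2}$ ($m = \left(-4\right) \frac{1}{3} - \frac{1}{6} = - \frac{4}{3} - \frac{1}{6} = - \frac{3}{2} \approx -1.5$)
$E{\left(o,a \right)} = \frac{i \sqrt{262}}{2}$ ($E{\left(o,a \right)} = \sqrt{- \frac{3}{2} - 64} = \sqrt{- \frac{131}{2}} = \frac{i \sqrt{262}}{2}$)
$E{\left(1,7 \right)} - 418 = \frac{i \sqrt{262}}{2} - 418 = -418 + \frac{i \sqrt{262}}{2}$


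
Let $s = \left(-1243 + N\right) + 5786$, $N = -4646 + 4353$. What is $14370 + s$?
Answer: $18620$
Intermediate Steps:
$N = -293$
$s = 4250$ ($s = \left(-1243 - 293\right) + 5786 = -1536 + 5786 = 4250$)
$14370 + s = 14370 + 4250 = 18620$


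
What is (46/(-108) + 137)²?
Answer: 54390625/2916 ≈ 18652.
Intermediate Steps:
(46/(-108) + 137)² = (46*(-1/108) + 137)² = (-23/54 + 137)² = (7375/54)² = 54390625/2916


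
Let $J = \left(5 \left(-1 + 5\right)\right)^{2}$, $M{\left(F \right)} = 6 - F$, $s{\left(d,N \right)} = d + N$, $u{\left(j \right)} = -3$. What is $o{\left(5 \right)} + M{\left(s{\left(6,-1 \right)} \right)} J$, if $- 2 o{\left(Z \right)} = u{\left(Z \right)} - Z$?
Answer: $404$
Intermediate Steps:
$s{\left(d,N \right)} = N + d$
$o{\left(Z \right)} = \frac{3}{2} + \frac{Z}{2}$ ($o{\left(Z \right)} = - \frac{-3 - Z}{2} = \frac{3}{2} + \frac{Z}{2}$)
$J = 400$ ($J = \left(5 \cdot 4\right)^{2} = 20^{2} = 400$)
$o{\left(5 \right)} + M{\left(s{\left(6,-1 \right)} \right)} J = \left(\frac{3}{2} + \frac{1}{2} \cdot 5\right) + \left(6 - \left(-1 + 6\right)\right) 400 = \left(\frac{3}{2} + \frac{5}{2}\right) + \left(6 - 5\right) 400 = 4 + \left(6 - 5\right) 400 = 4 + 1 \cdot 400 = 4 + 400 = 404$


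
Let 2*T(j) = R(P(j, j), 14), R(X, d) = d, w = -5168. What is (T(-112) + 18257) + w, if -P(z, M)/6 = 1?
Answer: 13096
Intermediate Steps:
P(z, M) = -6 (P(z, M) = -6*1 = -6)
T(j) = 7 (T(j) = (½)*14 = 7)
(T(-112) + 18257) + w = (7 + 18257) - 5168 = 18264 - 5168 = 13096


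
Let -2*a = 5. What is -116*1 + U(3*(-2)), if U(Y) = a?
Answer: -237/2 ≈ -118.50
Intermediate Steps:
a = -5/2 (a = -½*5 = -5/2 ≈ -2.5000)
U(Y) = -5/2
-116*1 + U(3*(-2)) = -116*1 - 5/2 = -116 - 5/2 = -237/2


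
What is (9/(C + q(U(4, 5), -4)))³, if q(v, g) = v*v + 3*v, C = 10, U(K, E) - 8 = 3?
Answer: 729/4410944 ≈ 0.00016527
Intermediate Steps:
U(K, E) = 11 (U(K, E) = 8 + 3 = 11)
q(v, g) = v² + 3*v
(9/(C + q(U(4, 5), -4)))³ = (9/(10 + 11*(3 + 11)))³ = (9/(10 + 11*14))³ = (9/(10 + 154))³ = (9/164)³ = 729/4410944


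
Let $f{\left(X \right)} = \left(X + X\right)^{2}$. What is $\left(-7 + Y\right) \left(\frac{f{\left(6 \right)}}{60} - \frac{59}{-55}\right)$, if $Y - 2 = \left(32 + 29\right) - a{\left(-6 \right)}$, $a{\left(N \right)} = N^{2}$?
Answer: $\frac{764}{11} \approx 69.455$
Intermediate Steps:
$f{\left(X \right)} = 4 X^{2}$ ($f{\left(X \right)} = \left(2 X\right)^{2} = 4 X^{2}$)
$Y = 27$ ($Y = 2 + \left(\left(32 + 29\right) - \left(-6\right)^{2}\right) = 2 + \left(61 - 36\right) = 2 + 25 = 27$)
$\left(-7 + Y\right) \left(\frac{f{\left(6 \right)}}{60} - \frac{59}{-55}\right) = \left(-7 + 27\right) \left(\frac{4 \cdot 6^{2}}{60} - \frac{59}{-55}\right) = 20 \left(4 \cdot 36 \cdot \frac{1}{60} - - \frac{59}{55}\right) = 20 \left(144 \cdot \frac{1}{60} + \frac{59}{55}\right) = 20 \left(\frac{12}{5} + \frac{59}{55}\right) = 20 \cdot \frac{191}{55} = \frac{764}{11}$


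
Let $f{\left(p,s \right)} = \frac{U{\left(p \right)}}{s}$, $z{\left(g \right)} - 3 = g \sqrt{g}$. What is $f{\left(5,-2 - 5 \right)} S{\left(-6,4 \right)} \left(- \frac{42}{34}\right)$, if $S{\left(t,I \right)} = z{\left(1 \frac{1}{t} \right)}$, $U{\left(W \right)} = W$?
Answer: $\frac{45}{17} - \frac{5 i \sqrt{6}}{204} \approx 2.6471 - 0.060037 i$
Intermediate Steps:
$z{\left(g \right)} = 3 + g^{\frac{3}{2}}$ ($z{\left(g \right)} = 3 + g \sqrt{g} = 3 + g^{\frac{3}{2}}$)
$S{\left(t,I \right)} = 3 + \left(\frac{1}{t}\right)^{\frac{3}{2}}$ ($S{\left(t,I \right)} = 3 + \left(1 \frac{1}{t}\right)^{\frac{3}{2}} = 3 + \left(\frac{1}{t}\right)^{\frac{3}{2}}$)
$f{\left(p,s \right)} = \frac{p}{s}$
$f{\left(5,-2 - 5 \right)} S{\left(-6,4 \right)} \left(- \frac{42}{34}\right) = \frac{5}{-2 - 5} \left(3 + \left(\frac{1}{-6}\right)^{\frac{3}{2}}\right) \left(- \frac{42}{34}\right) = \frac{5}{-2 - 5} \left(3 + \left(- \frac{1}{6}\right)^{\frac{3}{2}}\right) \left(\left(-42\right) \frac{1}{34}\right) = \frac{5}{-7} \left(3 - \frac{i \sqrt{6}}{36}\right) \left(- \frac{21}{17}\right) = 5 \left(- \frac{1}{7}\right) \left(3 - \frac{i \sqrt{6}}{36}\right) \left(- \frac{21}{17}\right) = - \frac{5 \left(3 - \frac{i \sqrt{6}}{36}\right)}{7} \left(- \frac{21}{17}\right) = \left(- \frac{15}{7} + \frac{5 i \sqrt{6}}{252}\right) \left(- \frac{21}{17}\right) = \frac{45}{17} - \frac{5 i \sqrt{6}}{204}$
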